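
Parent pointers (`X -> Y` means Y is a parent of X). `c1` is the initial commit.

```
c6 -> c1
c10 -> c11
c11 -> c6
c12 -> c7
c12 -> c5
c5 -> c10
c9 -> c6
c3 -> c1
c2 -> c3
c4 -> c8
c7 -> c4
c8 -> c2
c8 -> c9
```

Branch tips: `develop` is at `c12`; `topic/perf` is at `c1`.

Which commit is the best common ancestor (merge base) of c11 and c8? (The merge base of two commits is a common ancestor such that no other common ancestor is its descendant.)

Ancestors of c11: {c1, c11, c6}.
Ancestors of c8: {c1, c2, c3, c6, c8, c9}.
Common ancestors: {c1, c6}.
Among these, c6 is not an ancestor of any other common ancestor — it is the merge base.

c6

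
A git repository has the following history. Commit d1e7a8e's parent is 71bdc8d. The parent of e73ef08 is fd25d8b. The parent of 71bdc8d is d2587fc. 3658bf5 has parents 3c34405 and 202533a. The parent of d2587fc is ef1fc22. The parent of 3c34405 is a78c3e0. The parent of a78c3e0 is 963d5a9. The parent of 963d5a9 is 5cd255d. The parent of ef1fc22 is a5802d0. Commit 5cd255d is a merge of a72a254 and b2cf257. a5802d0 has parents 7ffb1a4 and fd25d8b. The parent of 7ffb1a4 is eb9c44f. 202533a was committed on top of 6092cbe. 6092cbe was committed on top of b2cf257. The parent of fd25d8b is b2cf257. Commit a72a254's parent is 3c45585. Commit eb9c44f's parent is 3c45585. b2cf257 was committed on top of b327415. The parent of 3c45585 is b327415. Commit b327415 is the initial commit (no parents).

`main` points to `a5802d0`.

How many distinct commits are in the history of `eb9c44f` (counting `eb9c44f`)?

3

Walking parent pointers from eb9c44f: reachable set = {3c45585, b327415, eb9c44f}.
That is 3 commits.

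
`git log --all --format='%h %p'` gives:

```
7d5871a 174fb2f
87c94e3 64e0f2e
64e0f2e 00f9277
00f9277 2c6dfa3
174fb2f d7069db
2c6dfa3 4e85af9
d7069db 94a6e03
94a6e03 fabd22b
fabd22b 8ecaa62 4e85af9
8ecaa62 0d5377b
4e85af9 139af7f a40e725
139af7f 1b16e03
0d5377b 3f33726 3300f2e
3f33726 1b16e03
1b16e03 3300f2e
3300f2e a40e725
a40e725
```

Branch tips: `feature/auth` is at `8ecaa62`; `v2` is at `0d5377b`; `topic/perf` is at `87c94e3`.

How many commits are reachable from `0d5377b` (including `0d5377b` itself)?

Walking parent pointers from 0d5377b: reachable set = {0d5377b, 1b16e03, 3300f2e, 3f33726, a40e725}.
That is 5 commits.

5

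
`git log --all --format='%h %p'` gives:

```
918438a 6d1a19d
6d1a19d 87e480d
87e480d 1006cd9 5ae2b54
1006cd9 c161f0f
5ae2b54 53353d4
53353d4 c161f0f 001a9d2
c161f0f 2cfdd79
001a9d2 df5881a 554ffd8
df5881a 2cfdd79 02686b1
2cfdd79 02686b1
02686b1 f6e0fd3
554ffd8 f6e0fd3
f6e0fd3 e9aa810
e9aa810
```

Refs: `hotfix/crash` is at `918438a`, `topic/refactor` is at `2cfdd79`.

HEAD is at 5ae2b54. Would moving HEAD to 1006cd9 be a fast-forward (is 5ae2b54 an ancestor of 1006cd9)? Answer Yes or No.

A fast-forward from 5ae2b54 to 1006cd9 is possible iff 5ae2b54 is an ancestor of 1006cd9.
Ancestors of 1006cd9: {02686b1, 1006cd9, 2cfdd79, c161f0f, e9aa810, f6e0fd3}.
5ae2b54 is not among them, so fast-forward is not possible.

No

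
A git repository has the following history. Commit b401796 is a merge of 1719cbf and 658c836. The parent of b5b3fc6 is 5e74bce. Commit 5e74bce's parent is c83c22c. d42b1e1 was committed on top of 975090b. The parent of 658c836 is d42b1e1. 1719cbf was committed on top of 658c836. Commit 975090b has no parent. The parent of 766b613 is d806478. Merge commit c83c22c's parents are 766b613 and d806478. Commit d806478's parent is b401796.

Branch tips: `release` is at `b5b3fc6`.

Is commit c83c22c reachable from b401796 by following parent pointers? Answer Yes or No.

No

Ancestors of b401796: {1719cbf, 658c836, 975090b, b401796, d42b1e1}.
c83c22c is not in that set, so it is not an ancestor of b401796.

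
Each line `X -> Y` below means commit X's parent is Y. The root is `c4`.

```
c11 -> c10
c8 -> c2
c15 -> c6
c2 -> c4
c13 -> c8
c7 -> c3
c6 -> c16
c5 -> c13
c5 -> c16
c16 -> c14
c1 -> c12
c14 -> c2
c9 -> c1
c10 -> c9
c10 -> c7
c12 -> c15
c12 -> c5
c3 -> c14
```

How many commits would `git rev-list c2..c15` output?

Reachable from c15: {c14, c15, c16, c2, c4, c6}.
Reachable from c2: {c2, c4}.
In c15's history but not c2's: {c14, c15, c16, c6} — 4 commits.

4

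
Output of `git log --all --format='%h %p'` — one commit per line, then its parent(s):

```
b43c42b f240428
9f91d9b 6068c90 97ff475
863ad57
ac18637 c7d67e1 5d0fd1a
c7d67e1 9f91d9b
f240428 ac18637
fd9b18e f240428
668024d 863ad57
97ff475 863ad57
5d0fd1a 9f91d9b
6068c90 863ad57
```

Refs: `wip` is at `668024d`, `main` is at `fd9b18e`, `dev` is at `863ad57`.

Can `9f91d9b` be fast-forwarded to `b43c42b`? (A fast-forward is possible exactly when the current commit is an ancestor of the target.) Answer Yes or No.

Yes

A fast-forward from 9f91d9b to b43c42b is possible iff 9f91d9b is an ancestor of b43c42b.
Ancestors of b43c42b: {5d0fd1a, 6068c90, 863ad57, 97ff475, 9f91d9b, ac18637, b43c42b, c7d67e1, f240428}.
9f91d9b is among them, so fast-forward is possible.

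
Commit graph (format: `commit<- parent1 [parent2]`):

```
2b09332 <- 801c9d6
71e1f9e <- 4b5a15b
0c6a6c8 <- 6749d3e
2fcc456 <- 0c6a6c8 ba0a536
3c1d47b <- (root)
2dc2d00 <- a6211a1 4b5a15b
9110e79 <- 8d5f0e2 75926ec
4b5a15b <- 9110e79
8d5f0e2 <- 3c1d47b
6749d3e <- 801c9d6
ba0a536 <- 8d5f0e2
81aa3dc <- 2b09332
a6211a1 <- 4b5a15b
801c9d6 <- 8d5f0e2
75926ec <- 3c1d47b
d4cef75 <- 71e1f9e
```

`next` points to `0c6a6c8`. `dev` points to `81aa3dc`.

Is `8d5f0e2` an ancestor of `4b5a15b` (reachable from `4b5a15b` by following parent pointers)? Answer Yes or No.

Yes

Ancestors of 4b5a15b (commits reachable by following parents): {3c1d47b, 4b5a15b, 75926ec, 8d5f0e2, 9110e79}.
8d5f0e2 is in that set, so it is an ancestor of 4b5a15b.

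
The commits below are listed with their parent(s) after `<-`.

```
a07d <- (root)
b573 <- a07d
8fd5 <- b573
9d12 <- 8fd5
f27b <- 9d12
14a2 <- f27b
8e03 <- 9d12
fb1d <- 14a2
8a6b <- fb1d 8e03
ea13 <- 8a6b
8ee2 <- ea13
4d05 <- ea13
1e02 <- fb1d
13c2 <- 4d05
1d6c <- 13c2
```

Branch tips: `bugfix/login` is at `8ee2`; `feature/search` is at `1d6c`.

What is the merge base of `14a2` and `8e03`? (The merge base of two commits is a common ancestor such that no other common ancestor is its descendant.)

Ancestors of 14a2: {14a2, 8fd5, 9d12, a07d, b573, f27b}.
Ancestors of 8e03: {8e03, 8fd5, 9d12, a07d, b573}.
Common ancestors: {8fd5, 9d12, a07d, b573}.
Among these, 9d12 is not an ancestor of any other common ancestor — it is the merge base.

9d12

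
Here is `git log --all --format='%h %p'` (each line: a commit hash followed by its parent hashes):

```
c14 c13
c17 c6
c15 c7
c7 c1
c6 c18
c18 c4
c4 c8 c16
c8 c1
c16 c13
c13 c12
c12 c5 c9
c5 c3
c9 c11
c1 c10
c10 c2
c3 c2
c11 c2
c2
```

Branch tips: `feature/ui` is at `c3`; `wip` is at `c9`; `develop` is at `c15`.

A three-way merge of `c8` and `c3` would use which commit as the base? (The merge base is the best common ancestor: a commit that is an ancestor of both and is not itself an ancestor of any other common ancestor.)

Ancestors of c8: {c1, c10, c2, c8}.
Ancestors of c3: {c2, c3}.
Common ancestors: {c2}.
The only common ancestor is c2, so it is the merge base.

c2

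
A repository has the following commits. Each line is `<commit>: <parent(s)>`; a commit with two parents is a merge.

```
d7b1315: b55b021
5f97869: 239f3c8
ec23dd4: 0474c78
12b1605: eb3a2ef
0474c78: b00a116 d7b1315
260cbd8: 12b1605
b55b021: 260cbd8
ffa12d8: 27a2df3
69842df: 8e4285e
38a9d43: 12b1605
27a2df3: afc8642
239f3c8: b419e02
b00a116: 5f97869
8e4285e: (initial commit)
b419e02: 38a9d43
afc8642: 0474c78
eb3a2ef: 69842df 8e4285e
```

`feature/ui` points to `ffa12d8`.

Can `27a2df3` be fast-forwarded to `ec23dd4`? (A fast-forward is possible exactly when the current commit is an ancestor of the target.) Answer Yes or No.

No

A fast-forward from 27a2df3 to ec23dd4 is possible iff 27a2df3 is an ancestor of ec23dd4.
Ancestors of ec23dd4: {0474c78, 12b1605, 239f3c8, 260cbd8, 38a9d43, 5f97869, 69842df, 8e4285e, b00a116, b419e02, b55b021, d7b1315, eb3a2ef, ec23dd4}.
27a2df3 is not among them, so fast-forward is not possible.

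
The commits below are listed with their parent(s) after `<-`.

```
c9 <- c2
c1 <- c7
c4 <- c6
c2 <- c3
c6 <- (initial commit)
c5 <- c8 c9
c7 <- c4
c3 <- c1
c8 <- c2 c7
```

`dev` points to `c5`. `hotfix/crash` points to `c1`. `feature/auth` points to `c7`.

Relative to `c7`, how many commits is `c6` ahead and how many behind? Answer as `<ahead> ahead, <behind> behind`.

Reachable from c6: {c6}.
Reachable from c7: {c4, c6, c7}.
Only in c6's history (ahead): {} — 0.
Only in c7's history (behind): {c4, c7} — 2.

0 ahead, 2 behind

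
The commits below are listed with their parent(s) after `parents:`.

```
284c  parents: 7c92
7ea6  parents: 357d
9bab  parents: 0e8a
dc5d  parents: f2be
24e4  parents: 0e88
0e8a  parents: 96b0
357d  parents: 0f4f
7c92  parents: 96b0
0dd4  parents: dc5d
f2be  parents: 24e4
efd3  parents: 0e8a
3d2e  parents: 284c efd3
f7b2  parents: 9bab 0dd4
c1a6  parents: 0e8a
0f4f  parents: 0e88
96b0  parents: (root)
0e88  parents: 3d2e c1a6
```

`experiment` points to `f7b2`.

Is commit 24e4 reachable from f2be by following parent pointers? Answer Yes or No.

Yes

Ancestors of f2be (commits reachable by following parents): {0e88, 0e8a, 24e4, 284c, 3d2e, 7c92, 96b0, c1a6, efd3, f2be}.
24e4 is in that set, so it is an ancestor of f2be.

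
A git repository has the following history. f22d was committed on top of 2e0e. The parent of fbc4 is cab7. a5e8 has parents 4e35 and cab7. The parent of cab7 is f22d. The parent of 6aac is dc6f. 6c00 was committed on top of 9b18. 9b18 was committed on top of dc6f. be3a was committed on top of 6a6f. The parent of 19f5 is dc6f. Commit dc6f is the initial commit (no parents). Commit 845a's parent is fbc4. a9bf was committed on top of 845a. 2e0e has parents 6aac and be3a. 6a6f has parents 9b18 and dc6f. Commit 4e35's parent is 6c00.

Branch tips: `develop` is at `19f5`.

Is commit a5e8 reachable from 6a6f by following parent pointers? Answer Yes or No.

No

Ancestors of 6a6f: {6a6f, 9b18, dc6f}.
a5e8 is not in that set, so it is not an ancestor of 6a6f.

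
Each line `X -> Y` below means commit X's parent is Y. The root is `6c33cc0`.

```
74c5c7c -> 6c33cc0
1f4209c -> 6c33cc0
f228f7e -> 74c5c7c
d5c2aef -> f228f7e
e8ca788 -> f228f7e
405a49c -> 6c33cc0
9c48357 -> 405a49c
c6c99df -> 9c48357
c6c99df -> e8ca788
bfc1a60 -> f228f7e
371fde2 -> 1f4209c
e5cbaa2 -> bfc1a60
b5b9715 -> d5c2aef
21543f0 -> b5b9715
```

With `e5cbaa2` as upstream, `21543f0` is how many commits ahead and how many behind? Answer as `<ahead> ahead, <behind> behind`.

Reachable from 21543f0: {21543f0, 6c33cc0, 74c5c7c, b5b9715, d5c2aef, f228f7e}.
Reachable from e5cbaa2: {6c33cc0, 74c5c7c, bfc1a60, e5cbaa2, f228f7e}.
Only in 21543f0's history (ahead): {21543f0, b5b9715, d5c2aef} — 3.
Only in e5cbaa2's history (behind): {bfc1a60, e5cbaa2} — 2.

3 ahead, 2 behind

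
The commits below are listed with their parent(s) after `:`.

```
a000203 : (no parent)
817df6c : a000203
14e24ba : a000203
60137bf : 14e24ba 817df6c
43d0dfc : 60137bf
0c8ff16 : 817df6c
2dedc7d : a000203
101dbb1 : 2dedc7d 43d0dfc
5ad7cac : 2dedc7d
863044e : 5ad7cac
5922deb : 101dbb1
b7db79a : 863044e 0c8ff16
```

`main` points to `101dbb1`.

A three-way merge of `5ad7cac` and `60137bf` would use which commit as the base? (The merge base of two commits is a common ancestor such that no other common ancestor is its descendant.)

a000203

Ancestors of 5ad7cac: {2dedc7d, 5ad7cac, a000203}.
Ancestors of 60137bf: {14e24ba, 60137bf, 817df6c, a000203}.
Common ancestors: {a000203}.
The only common ancestor is a000203, so it is the merge base.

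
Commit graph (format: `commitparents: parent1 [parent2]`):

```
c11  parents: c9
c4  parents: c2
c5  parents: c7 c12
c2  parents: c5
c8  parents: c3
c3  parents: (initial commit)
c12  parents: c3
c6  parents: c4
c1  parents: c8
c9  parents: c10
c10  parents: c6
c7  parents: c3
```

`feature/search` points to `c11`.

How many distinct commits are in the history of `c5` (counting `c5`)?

Walking parent pointers from c5: reachable set = {c12, c3, c5, c7}.
That is 4 commits.

4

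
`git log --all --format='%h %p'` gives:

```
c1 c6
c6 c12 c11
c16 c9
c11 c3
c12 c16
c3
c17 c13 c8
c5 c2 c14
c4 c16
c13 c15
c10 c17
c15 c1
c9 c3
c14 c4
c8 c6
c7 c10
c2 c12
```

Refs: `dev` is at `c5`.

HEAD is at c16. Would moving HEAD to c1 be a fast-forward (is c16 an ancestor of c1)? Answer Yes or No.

Yes

A fast-forward from c16 to c1 is possible iff c16 is an ancestor of c1.
Ancestors of c1: {c1, c11, c12, c16, c3, c6, c9}.
c16 is among them, so fast-forward is possible.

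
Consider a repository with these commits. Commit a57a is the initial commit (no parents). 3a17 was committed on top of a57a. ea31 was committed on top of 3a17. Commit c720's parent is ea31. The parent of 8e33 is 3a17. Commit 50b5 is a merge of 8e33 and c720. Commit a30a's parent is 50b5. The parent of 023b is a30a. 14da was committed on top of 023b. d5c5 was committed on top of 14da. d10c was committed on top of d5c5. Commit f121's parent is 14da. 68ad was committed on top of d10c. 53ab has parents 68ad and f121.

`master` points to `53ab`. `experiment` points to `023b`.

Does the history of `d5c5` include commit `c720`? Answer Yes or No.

Ancestors of d5c5 (commits reachable by following parents): {023b, 14da, 3a17, 50b5, 8e33, a30a, a57a, c720, d5c5, ea31}.
c720 is in that set, so it is an ancestor of d5c5.

Yes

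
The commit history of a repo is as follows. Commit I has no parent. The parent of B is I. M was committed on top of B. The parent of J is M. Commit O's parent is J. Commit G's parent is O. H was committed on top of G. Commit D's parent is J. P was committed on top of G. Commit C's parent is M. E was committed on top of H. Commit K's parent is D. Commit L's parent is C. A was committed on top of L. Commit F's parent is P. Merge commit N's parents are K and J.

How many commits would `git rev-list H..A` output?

Reachable from A: {A, B, C, I, L, M}.
Reachable from H: {B, G, H, I, J, M, O}.
In A's history but not H's: {A, C, L} — 3 commits.

3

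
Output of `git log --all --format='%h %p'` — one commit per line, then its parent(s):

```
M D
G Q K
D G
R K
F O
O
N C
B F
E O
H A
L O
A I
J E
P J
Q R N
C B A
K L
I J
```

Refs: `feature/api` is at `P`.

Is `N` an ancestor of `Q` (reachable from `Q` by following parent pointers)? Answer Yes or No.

Ancestors of Q (commits reachable by following parents): {A, B, C, E, F, I, J, K, L, N, O, Q, R}.
N is in that set, so it is an ancestor of Q.

Yes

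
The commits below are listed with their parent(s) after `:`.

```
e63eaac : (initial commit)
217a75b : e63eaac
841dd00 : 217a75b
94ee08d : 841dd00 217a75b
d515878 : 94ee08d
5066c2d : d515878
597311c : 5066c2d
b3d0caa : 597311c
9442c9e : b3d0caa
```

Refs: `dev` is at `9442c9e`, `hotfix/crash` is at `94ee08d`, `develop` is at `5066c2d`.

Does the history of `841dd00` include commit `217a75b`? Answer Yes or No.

Ancestors of 841dd00 (commits reachable by following parents): {217a75b, 841dd00, e63eaac}.
217a75b is in that set, so it is an ancestor of 841dd00.

Yes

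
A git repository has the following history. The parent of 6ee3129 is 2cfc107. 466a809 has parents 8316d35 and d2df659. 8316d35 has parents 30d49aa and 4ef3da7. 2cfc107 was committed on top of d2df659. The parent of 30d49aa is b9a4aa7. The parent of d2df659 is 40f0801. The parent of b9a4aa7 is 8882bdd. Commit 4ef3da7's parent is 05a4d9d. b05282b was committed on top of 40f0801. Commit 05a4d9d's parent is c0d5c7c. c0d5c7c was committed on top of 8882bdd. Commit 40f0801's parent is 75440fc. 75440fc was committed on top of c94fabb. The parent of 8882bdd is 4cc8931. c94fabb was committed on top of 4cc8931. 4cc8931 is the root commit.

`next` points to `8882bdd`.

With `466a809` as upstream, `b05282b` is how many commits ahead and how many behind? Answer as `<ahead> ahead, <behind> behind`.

1 ahead, 9 behind

Reachable from b05282b: {40f0801, 4cc8931, 75440fc, b05282b, c94fabb}.
Reachable from 466a809: {05a4d9d, 30d49aa, 40f0801, 466a809, 4cc8931, 4ef3da7, 75440fc, 8316d35, 8882bdd, b9a4aa7, c0d5c7c, c94fabb, d2df659}.
Only in b05282b's history (ahead): {b05282b} — 1.
Only in 466a809's history (behind): {05a4d9d, 30d49aa, 466a809, 4ef3da7, 8316d35, 8882bdd, b9a4aa7, c0d5c7c, d2df659} — 9.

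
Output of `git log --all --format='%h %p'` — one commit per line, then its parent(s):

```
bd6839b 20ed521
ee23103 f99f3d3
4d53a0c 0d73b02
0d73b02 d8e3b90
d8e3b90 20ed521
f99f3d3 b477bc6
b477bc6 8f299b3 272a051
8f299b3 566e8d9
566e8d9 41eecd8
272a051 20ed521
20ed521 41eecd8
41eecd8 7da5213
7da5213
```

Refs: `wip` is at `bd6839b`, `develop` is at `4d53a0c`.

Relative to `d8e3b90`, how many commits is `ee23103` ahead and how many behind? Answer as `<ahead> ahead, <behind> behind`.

Reachable from ee23103: {20ed521, 272a051, 41eecd8, 566e8d9, 7da5213, 8f299b3, b477bc6, ee23103, f99f3d3}.
Reachable from d8e3b90: {20ed521, 41eecd8, 7da5213, d8e3b90}.
Only in ee23103's history (ahead): {272a051, 566e8d9, 8f299b3, b477bc6, ee23103, f99f3d3} — 6.
Only in d8e3b90's history (behind): {d8e3b90} — 1.

6 ahead, 1 behind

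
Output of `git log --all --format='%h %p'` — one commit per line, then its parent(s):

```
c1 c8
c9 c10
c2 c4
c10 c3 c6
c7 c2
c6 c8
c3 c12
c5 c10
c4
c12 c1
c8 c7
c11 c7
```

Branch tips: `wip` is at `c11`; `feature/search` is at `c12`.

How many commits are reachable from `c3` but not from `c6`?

3

Reachable from c3: {c1, c12, c2, c3, c4, c7, c8}.
Reachable from c6: {c2, c4, c6, c7, c8}.
In c3's history but not c6's: {c1, c12, c3} — 3 commits.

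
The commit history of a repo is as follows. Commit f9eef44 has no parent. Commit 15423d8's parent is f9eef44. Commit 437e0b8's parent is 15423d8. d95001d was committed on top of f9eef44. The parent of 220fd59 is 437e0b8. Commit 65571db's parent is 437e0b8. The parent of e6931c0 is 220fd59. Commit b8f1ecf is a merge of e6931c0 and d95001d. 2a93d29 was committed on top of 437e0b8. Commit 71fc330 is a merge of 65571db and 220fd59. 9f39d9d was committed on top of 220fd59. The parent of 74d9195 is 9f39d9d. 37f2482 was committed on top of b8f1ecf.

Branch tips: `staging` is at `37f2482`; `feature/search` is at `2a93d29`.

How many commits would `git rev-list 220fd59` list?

4

Walking parent pointers from 220fd59: reachable set = {15423d8, 220fd59, 437e0b8, f9eef44}.
That is 4 commits.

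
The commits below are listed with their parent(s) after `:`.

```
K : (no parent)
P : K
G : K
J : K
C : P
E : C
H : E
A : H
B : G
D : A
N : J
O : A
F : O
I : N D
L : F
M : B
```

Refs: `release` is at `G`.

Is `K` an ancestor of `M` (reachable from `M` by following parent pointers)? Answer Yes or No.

Ancestors of M (commits reachable by following parents): {B, G, K, M}.
K is in that set, so it is an ancestor of M.

Yes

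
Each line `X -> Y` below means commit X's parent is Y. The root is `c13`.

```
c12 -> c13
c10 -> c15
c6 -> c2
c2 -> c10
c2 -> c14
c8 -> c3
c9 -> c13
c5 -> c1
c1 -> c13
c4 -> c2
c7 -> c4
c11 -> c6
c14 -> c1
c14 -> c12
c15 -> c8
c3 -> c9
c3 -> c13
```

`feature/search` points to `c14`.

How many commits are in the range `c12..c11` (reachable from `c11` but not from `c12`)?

Reachable from c11: {c1, c10, c11, c12, c13, c14, c15, c2, c3, c6, c8, c9}.
Reachable from c12: {c12, c13}.
In c11's history but not c12's: {c1, c10, c11, c14, c15, c2, c3, c6, c8, c9} — 10 commits.

10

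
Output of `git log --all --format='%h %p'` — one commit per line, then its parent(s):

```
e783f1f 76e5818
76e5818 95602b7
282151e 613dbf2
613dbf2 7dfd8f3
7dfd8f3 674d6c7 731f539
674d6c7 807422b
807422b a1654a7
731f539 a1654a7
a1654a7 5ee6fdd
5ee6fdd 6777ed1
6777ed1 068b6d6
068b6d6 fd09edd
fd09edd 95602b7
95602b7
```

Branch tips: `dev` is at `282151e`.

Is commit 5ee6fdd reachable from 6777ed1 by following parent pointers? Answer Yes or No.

Ancestors of 6777ed1: {068b6d6, 6777ed1, 95602b7, fd09edd}.
5ee6fdd is not in that set, so it is not an ancestor of 6777ed1.

No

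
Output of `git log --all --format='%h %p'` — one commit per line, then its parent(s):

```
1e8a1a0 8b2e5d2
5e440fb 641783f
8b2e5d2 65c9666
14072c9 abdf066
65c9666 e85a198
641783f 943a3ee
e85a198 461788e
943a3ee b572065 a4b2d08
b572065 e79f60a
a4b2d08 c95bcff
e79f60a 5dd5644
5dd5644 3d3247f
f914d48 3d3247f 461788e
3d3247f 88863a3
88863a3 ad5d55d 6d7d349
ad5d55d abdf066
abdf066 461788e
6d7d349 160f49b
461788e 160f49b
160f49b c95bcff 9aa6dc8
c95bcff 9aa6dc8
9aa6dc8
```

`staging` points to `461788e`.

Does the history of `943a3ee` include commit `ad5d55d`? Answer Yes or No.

Ancestors of 943a3ee (commits reachable by following parents): {160f49b, 3d3247f, 461788e, 5dd5644, 6d7d349, 88863a3, 943a3ee, 9aa6dc8, a4b2d08, abdf066, ad5d55d, b572065, c95bcff, e79f60a}.
ad5d55d is in that set, so it is an ancestor of 943a3ee.

Yes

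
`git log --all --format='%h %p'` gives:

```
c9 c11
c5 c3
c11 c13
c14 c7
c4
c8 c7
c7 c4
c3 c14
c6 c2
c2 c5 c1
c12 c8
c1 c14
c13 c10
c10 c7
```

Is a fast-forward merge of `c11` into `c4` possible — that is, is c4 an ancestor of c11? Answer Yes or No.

Yes

A fast-forward from c4 to c11 is possible iff c4 is an ancestor of c11.
Ancestors of c11: {c10, c11, c13, c4, c7}.
c4 is among them, so fast-forward is possible.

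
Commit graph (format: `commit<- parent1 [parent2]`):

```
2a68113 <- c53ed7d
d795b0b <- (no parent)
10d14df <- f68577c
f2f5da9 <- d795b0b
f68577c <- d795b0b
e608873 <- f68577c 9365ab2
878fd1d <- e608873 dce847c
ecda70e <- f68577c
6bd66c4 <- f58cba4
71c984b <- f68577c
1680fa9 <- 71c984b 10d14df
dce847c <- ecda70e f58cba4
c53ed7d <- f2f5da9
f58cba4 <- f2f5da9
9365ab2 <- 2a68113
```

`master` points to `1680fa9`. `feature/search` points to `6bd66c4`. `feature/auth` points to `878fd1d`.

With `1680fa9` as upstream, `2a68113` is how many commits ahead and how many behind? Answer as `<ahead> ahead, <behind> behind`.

Reachable from 2a68113: {2a68113, c53ed7d, d795b0b, f2f5da9}.
Reachable from 1680fa9: {10d14df, 1680fa9, 71c984b, d795b0b, f68577c}.
Only in 2a68113's history (ahead): {2a68113, c53ed7d, f2f5da9} — 3.
Only in 1680fa9's history (behind): {10d14df, 1680fa9, 71c984b, f68577c} — 4.

3 ahead, 4 behind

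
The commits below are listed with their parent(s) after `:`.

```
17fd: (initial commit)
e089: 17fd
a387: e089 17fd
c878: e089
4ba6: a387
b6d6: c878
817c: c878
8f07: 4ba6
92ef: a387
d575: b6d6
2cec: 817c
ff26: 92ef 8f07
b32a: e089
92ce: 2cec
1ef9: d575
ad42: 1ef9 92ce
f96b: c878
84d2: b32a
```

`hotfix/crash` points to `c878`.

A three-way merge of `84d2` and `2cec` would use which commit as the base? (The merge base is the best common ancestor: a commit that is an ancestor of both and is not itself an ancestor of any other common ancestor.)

e089

Ancestors of 84d2: {17fd, 84d2, b32a, e089}.
Ancestors of 2cec: {17fd, 2cec, 817c, c878, e089}.
Common ancestors: {17fd, e089}.
Among these, e089 is not an ancestor of any other common ancestor — it is the merge base.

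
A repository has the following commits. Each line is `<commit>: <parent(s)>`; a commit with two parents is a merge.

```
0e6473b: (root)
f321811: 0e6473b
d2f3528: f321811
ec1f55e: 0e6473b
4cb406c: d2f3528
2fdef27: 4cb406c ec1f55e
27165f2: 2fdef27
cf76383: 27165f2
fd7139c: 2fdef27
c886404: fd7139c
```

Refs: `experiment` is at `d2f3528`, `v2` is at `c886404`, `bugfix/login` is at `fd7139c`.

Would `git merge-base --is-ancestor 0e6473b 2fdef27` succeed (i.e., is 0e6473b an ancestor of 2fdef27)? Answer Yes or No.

Ancestors of 2fdef27 (commits reachable by following parents): {0e6473b, 2fdef27, 4cb406c, d2f3528, ec1f55e, f321811}.
0e6473b is in that set, so it is an ancestor of 2fdef27.

Yes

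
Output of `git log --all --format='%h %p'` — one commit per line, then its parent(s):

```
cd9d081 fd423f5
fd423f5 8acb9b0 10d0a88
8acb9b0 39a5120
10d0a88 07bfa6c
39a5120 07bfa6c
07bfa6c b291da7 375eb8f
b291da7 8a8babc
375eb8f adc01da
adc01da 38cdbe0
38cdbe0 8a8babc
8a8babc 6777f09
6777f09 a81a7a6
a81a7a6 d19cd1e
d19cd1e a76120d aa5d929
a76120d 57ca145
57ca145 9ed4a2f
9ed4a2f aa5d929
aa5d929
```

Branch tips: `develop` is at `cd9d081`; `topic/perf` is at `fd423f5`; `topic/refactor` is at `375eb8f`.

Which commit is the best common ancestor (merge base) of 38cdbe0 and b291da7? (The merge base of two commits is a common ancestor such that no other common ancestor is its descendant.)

Ancestors of 38cdbe0: {38cdbe0, 57ca145, 6777f09, 8a8babc, 9ed4a2f, a76120d, a81a7a6, aa5d929, d19cd1e}.
Ancestors of b291da7: {57ca145, 6777f09, 8a8babc, 9ed4a2f, a76120d, a81a7a6, aa5d929, b291da7, d19cd1e}.
Common ancestors: {57ca145, 6777f09, 8a8babc, 9ed4a2f, a76120d, a81a7a6, aa5d929, d19cd1e}.
Among these, 8a8babc is not an ancestor of any other common ancestor — it is the merge base.

8a8babc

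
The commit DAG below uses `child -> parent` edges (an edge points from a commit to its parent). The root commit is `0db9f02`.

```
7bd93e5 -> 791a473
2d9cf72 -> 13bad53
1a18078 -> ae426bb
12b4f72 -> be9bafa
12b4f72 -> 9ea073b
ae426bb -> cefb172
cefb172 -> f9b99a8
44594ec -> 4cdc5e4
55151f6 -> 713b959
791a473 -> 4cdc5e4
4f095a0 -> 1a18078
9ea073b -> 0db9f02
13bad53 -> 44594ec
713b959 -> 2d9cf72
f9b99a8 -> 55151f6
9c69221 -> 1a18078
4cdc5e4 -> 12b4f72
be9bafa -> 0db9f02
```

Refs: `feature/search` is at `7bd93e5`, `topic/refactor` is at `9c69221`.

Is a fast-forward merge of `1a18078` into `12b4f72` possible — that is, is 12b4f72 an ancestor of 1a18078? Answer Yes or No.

A fast-forward from 12b4f72 to 1a18078 is possible iff 12b4f72 is an ancestor of 1a18078.
Ancestors of 1a18078: {0db9f02, 12b4f72, 13bad53, 1a18078, 2d9cf72, 44594ec, 4cdc5e4, 55151f6, 713b959, 9ea073b, ae426bb, be9bafa, cefb172, f9b99a8}.
12b4f72 is among them, so fast-forward is possible.

Yes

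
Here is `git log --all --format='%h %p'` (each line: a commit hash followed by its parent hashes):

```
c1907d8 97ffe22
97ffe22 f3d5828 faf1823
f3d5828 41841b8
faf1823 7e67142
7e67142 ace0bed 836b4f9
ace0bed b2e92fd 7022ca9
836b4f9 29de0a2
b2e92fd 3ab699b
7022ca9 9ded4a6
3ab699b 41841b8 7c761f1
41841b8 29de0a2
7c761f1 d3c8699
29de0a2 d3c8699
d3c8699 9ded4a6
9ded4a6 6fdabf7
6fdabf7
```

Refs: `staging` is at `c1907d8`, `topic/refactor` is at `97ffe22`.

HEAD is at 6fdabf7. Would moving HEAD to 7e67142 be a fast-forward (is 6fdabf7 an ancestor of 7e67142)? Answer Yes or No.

Yes

A fast-forward from 6fdabf7 to 7e67142 is possible iff 6fdabf7 is an ancestor of 7e67142.
Ancestors of 7e67142: {29de0a2, 3ab699b, 41841b8, 6fdabf7, 7022ca9, 7c761f1, 7e67142, 836b4f9, 9ded4a6, ace0bed, b2e92fd, d3c8699}.
6fdabf7 is among them, so fast-forward is possible.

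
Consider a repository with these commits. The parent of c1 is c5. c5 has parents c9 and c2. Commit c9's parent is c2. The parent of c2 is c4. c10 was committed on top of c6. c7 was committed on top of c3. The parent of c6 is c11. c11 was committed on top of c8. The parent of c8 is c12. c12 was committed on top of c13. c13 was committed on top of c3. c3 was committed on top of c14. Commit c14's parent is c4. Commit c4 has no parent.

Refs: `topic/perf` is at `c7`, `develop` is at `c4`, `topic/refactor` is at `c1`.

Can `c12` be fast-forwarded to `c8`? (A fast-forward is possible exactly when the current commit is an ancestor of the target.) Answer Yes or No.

Yes

A fast-forward from c12 to c8 is possible iff c12 is an ancestor of c8.
Ancestors of c8: {c12, c13, c14, c3, c4, c8}.
c12 is among them, so fast-forward is possible.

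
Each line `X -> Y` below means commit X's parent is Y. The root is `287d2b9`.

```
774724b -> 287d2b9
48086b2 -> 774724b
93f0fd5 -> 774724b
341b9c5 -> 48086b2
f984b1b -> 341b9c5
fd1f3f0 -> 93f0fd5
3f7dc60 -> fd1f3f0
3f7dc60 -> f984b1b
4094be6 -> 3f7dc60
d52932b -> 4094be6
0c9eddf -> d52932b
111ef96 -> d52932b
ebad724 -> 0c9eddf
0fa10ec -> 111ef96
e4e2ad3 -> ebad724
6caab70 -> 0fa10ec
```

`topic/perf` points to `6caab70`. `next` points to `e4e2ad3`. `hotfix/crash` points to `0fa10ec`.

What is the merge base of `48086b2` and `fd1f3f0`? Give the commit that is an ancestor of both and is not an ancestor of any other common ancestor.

774724b

Ancestors of 48086b2: {287d2b9, 48086b2, 774724b}.
Ancestors of fd1f3f0: {287d2b9, 774724b, 93f0fd5, fd1f3f0}.
Common ancestors: {287d2b9, 774724b}.
Among these, 774724b is not an ancestor of any other common ancestor — it is the merge base.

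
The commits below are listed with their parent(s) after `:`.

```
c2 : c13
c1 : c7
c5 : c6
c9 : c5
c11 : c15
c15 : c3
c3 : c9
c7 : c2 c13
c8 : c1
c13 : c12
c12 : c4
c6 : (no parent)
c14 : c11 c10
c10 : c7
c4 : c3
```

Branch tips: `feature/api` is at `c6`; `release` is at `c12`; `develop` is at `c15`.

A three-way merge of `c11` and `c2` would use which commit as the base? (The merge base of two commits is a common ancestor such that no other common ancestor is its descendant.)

Ancestors of c11: {c11, c15, c3, c5, c6, c9}.
Ancestors of c2: {c12, c13, c2, c3, c4, c5, c6, c9}.
Common ancestors: {c3, c5, c6, c9}.
Among these, c3 is not an ancestor of any other common ancestor — it is the merge base.

c3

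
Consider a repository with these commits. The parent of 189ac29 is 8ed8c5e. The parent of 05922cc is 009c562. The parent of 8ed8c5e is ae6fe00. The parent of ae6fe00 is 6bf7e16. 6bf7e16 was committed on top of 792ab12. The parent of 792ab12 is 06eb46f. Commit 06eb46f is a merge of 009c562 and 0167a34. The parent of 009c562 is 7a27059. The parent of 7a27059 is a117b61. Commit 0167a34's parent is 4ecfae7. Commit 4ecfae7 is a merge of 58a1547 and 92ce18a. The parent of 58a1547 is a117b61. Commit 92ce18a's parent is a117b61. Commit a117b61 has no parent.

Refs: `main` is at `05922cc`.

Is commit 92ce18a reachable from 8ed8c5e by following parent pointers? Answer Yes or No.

Yes

Ancestors of 8ed8c5e (commits reachable by following parents): {009c562, 0167a34, 06eb46f, 4ecfae7, 58a1547, 6bf7e16, 792ab12, 7a27059, 8ed8c5e, 92ce18a, a117b61, ae6fe00}.
92ce18a is in that set, so it is an ancestor of 8ed8c5e.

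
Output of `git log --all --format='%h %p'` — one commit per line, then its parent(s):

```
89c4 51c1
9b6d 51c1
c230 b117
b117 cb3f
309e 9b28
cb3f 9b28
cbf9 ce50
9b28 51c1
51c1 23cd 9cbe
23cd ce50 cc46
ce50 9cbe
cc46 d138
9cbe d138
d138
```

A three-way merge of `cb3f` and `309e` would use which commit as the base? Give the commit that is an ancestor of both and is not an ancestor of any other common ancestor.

9b28

Ancestors of cb3f: {23cd, 51c1, 9b28, 9cbe, cb3f, cc46, ce50, d138}.
Ancestors of 309e: {23cd, 309e, 51c1, 9b28, 9cbe, cc46, ce50, d138}.
Common ancestors: {23cd, 51c1, 9b28, 9cbe, cc46, ce50, d138}.
Among these, 9b28 is not an ancestor of any other common ancestor — it is the merge base.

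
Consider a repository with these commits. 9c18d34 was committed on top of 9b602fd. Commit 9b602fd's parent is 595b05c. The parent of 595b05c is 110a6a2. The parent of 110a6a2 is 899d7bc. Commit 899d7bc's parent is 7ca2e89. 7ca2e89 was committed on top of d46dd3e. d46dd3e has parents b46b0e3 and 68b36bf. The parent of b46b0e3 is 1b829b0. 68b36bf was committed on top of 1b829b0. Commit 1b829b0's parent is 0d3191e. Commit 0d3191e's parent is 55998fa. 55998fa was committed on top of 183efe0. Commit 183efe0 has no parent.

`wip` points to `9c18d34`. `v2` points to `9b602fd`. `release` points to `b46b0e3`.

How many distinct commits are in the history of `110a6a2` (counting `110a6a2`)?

Walking parent pointers from 110a6a2: reachable set = {0d3191e, 110a6a2, 183efe0, 1b829b0, 55998fa, 68b36bf, 7ca2e89, 899d7bc, b46b0e3, d46dd3e}.
That is 10 commits.

10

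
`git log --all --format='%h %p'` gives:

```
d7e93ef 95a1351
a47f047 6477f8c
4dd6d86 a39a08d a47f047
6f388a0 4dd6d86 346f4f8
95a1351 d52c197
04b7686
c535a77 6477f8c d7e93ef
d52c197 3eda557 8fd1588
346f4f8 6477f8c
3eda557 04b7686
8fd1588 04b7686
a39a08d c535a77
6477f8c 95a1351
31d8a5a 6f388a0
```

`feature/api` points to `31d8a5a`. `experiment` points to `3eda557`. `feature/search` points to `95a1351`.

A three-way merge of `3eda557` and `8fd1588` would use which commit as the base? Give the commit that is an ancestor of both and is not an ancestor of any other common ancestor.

04b7686

Ancestors of 3eda557: {04b7686, 3eda557}.
Ancestors of 8fd1588: {04b7686, 8fd1588}.
Common ancestors: {04b7686}.
The only common ancestor is 04b7686, so it is the merge base.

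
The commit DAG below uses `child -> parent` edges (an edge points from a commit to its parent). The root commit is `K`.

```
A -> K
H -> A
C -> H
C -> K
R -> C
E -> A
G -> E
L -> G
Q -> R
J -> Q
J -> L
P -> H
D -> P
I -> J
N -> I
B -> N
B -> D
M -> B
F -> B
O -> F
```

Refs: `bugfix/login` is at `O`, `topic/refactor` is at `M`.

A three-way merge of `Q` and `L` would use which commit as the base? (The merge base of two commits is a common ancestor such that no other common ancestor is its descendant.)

Ancestors of Q: {A, C, H, K, Q, R}.
Ancestors of L: {A, E, G, K, L}.
Common ancestors: {A, K}.
Among these, A is not an ancestor of any other common ancestor — it is the merge base.

A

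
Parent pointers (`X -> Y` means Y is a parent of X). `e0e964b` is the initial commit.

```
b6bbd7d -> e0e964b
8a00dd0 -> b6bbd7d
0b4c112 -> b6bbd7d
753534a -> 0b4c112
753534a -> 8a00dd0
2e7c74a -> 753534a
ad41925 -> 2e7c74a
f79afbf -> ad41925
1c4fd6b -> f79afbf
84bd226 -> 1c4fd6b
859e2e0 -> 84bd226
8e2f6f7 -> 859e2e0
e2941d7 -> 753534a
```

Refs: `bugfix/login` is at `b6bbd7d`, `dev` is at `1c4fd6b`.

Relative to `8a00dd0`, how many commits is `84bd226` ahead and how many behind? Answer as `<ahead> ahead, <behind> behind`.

7 ahead, 0 behind

Reachable from 84bd226: {0b4c112, 1c4fd6b, 2e7c74a, 753534a, 84bd226, 8a00dd0, ad41925, b6bbd7d, e0e964b, f79afbf}.
Reachable from 8a00dd0: {8a00dd0, b6bbd7d, e0e964b}.
Only in 84bd226's history (ahead): {0b4c112, 1c4fd6b, 2e7c74a, 753534a, 84bd226, ad41925, f79afbf} — 7.
Only in 8a00dd0's history (behind): {} — 0.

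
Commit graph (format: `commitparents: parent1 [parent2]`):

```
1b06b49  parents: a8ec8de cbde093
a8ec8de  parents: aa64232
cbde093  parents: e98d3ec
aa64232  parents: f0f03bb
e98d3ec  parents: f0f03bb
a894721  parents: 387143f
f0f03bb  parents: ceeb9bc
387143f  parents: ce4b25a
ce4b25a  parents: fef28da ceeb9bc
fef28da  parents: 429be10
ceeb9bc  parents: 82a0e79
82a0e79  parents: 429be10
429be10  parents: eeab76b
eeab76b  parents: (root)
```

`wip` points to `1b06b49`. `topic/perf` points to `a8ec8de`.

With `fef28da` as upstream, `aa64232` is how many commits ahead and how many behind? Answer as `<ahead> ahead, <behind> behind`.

Reachable from aa64232: {429be10, 82a0e79, aa64232, ceeb9bc, eeab76b, f0f03bb}.
Reachable from fef28da: {429be10, eeab76b, fef28da}.
Only in aa64232's history (ahead): {82a0e79, aa64232, ceeb9bc, f0f03bb} — 4.
Only in fef28da's history (behind): {fef28da} — 1.

4 ahead, 1 behind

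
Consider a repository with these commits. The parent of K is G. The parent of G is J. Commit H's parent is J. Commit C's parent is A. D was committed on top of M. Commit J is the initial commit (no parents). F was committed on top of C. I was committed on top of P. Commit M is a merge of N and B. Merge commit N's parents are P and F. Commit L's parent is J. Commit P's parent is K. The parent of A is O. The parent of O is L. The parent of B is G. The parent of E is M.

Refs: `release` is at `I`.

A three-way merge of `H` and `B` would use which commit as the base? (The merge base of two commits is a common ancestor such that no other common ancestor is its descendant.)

J

Ancestors of H: {H, J}.
Ancestors of B: {B, G, J}.
Common ancestors: {J}.
The only common ancestor is J, so it is the merge base.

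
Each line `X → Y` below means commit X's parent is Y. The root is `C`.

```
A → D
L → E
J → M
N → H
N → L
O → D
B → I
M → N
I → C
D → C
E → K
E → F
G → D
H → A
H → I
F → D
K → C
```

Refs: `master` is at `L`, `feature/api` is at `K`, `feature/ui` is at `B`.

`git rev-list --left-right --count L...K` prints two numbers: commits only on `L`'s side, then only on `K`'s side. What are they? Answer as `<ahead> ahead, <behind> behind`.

4 ahead, 0 behind

Reachable from L: {C, D, E, F, K, L}.
Reachable from K: {C, K}.
Only in L's history (ahead): {D, E, F, L} — 4.
Only in K's history (behind): {} — 0.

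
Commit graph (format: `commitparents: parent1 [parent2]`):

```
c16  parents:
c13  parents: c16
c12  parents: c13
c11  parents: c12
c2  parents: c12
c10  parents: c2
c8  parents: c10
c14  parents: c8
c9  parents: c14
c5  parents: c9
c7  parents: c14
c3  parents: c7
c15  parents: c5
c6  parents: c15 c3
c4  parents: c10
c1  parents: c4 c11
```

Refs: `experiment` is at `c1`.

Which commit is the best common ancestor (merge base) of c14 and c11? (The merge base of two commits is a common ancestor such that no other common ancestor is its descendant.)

c12

Ancestors of c14: {c10, c12, c13, c14, c16, c2, c8}.
Ancestors of c11: {c11, c12, c13, c16}.
Common ancestors: {c12, c13, c16}.
Among these, c12 is not an ancestor of any other common ancestor — it is the merge base.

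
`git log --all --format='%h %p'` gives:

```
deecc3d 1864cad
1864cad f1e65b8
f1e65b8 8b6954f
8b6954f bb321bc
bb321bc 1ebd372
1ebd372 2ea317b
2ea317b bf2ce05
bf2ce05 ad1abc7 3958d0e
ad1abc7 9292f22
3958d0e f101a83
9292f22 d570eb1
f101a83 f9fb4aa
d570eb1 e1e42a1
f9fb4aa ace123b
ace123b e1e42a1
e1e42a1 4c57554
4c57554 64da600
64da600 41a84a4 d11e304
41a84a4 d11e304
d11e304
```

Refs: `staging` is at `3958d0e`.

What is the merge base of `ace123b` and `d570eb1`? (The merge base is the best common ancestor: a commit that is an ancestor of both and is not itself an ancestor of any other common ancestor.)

Ancestors of ace123b: {41a84a4, 4c57554, 64da600, ace123b, d11e304, e1e42a1}.
Ancestors of d570eb1: {41a84a4, 4c57554, 64da600, d11e304, d570eb1, e1e42a1}.
Common ancestors: {41a84a4, 4c57554, 64da600, d11e304, e1e42a1}.
Among these, e1e42a1 is not an ancestor of any other common ancestor — it is the merge base.

e1e42a1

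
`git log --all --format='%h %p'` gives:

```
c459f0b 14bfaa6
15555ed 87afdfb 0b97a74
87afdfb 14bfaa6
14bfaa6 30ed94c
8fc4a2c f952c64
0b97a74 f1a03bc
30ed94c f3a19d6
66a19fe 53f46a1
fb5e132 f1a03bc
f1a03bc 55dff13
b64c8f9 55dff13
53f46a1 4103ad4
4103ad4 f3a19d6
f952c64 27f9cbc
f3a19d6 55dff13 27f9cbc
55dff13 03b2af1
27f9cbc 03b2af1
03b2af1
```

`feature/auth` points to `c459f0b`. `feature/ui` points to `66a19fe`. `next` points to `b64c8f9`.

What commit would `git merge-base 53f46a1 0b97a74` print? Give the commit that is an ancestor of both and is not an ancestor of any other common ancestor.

55dff13

Ancestors of 53f46a1: {03b2af1, 27f9cbc, 4103ad4, 53f46a1, 55dff13, f3a19d6}.
Ancestors of 0b97a74: {03b2af1, 0b97a74, 55dff13, f1a03bc}.
Common ancestors: {03b2af1, 55dff13}.
Among these, 55dff13 is not an ancestor of any other common ancestor — it is the merge base.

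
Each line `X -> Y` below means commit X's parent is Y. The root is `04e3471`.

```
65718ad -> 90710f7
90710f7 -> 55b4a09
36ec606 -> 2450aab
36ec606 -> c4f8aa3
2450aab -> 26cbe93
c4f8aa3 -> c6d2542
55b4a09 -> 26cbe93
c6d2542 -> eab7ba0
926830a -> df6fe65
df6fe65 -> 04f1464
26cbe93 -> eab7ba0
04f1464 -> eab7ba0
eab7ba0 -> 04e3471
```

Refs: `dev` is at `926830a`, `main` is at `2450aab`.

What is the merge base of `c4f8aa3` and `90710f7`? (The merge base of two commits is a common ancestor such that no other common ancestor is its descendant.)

eab7ba0

Ancestors of c4f8aa3: {04e3471, c4f8aa3, c6d2542, eab7ba0}.
Ancestors of 90710f7: {04e3471, 26cbe93, 55b4a09, 90710f7, eab7ba0}.
Common ancestors: {04e3471, eab7ba0}.
Among these, eab7ba0 is not an ancestor of any other common ancestor — it is the merge base.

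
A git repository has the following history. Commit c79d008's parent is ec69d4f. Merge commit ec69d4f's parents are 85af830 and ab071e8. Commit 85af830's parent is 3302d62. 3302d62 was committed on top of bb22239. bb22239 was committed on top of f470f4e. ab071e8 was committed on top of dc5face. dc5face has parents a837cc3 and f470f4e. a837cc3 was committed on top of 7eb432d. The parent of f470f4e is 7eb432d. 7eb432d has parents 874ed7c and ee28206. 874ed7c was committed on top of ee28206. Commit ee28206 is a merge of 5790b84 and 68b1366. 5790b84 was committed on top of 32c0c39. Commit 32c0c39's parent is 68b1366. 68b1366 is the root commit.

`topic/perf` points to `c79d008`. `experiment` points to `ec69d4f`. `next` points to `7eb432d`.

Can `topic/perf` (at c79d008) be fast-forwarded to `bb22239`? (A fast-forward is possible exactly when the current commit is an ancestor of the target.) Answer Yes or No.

A fast-forward from c79d008 to bb22239 is possible iff c79d008 is an ancestor of bb22239.
Ancestors of bb22239: {32c0c39, 5790b84, 68b1366, 7eb432d, 874ed7c, bb22239, ee28206, f470f4e}.
c79d008 is not among them, so fast-forward is not possible.

No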